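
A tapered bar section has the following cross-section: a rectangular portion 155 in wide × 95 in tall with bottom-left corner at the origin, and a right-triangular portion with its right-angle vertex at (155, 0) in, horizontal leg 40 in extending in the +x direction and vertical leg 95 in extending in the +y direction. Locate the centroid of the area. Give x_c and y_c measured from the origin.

rectangular portion: A = 155 × 95 = 14725.00, centroid at (77.50, 47.50).
triangular portion: A = ½·40·95 = 1900.00, centroid at (168.33, 31.67).
ΣA = 16625.00 in²
ΣAx_c = (14725.00)(77.50) + (1900.00)(168.33) = 1461020.83 in³
ΣAy_c = (14725.00)(47.50) + (1900.00)(31.67) = 759604.17 in³
x_c = 1461020.83 / 16625.00 = 87.88 in
y_c = 759604.17 / 16625.00 = 45.69 in

x_c = 87.88 in, y_c = 45.69 in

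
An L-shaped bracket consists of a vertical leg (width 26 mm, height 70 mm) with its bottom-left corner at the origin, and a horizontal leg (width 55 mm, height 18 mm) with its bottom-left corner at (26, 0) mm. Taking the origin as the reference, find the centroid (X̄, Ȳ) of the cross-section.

X̄ = 27.27 mm, Ȳ = 25.84 mm

vertical leg: A = 26 × 70 = 1820.00, centroid at (13.00, 35.00).
horizontal leg: A = 55 × 18 = 990.00, centroid at (53.50, 9.00).
ΣA = 2810.00 mm², ΣAX̄ = 76625.00 mm³, ΣAȲ = 72610.00 mm³.
X̄ = 76625.00/2810.00 = 27.27 mm; Ȳ = 72610.00/2810.00 = 25.84 mm.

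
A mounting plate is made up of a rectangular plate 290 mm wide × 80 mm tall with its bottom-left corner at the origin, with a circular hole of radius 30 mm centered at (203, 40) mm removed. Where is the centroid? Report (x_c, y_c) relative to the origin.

plate: A = 290 × 80 = 23200.00, centroid at (145.00, 40.00).
hole: A = −π·30² = -2827.43, centroid at (203.00, 40.00).
ΣA = 20372.57 mm², ΣAx_c = 2790031.02 mm³, ΣAy_c = 814902.66 mm³.
x_c = 2790031.02/20372.57 = 136.95 mm; y_c = 814902.66/20372.57 = 40.00 mm.

x_c = 136.95 mm, y_c = 40.00 mm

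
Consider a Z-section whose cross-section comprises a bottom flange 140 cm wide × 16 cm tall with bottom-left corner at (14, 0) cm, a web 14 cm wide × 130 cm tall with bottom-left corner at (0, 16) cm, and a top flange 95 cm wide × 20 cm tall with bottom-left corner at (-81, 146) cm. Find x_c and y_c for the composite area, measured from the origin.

x_c = 23.03 cm, y_c = 77.47 cm

Part | A | x̄ᵢ | ȳᵢ | A·x̄ᵢ | A·ȳᵢ
bottom flange | 2240.00 | 84.00 | 8.00 | 188160.00 | 17920.00
web | 1820.00 | 7.00 | 81.00 | 12740.00 | 147420.00
top flange | 1900.00 | -33.50 | 156.00 | -63650.00 | 296400.00
Σ | 5960.00 |  |  | 137250.00 | 461740.00
x_c = 137250.00 / 5960.00 = 23.03 cm
y_c = 461740.00 / 5960.00 = 77.47 cm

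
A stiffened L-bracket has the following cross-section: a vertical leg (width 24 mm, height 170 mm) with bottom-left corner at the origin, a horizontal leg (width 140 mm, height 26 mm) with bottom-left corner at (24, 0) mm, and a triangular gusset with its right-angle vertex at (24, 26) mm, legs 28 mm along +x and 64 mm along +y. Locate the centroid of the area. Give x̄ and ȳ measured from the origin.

x̄ = 48.86 mm, ȳ = 50.67 mm

vertical leg: A = 24 × 170 = 4080.00, centroid at (12.00, 85.00).
horizontal leg: A = 140 × 26 = 3640.00, centroid at (94.00, 13.00).
gusset: A = ½·28·64 = 896.00, centroid at (33.33, 47.33).
ΣA = 8616.00 mm², ΣAx̄ = 420986.67 mm³, ΣAȳ = 436530.67 mm³.
x̄ = 420986.67/8616.00 = 48.86 mm; ȳ = 436530.67/8616.00 = 50.67 mm.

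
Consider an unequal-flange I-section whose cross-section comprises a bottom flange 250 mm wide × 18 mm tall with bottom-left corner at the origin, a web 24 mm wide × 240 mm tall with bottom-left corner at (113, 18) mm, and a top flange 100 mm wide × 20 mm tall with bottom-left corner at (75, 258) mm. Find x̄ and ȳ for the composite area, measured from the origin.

x̄ = 125.00 mm, ȳ = 111.86 mm

bottom flange: A = 250 × 18 = 4500.00, centroid at (125.00, 9.00).
web: A = 24 × 240 = 5760.00, centroid at (125.00, 138.00).
top flange: A = 100 × 20 = 2000.00, centroid at (125.00, 268.00).
ΣA = 12260.00 mm²
ΣAx̄ = (4500.00)(125.00) + (5760.00)(125.00) + (2000.00)(125.00) = 1532500.00 mm³
ΣAȳ = (4500.00)(9.00) + (5760.00)(138.00) + (2000.00)(268.00) = 1371380.00 mm³
x̄ = 1532500.00 / 12260.00 = 125.00 mm
ȳ = 1371380.00 / 12260.00 = 111.86 mm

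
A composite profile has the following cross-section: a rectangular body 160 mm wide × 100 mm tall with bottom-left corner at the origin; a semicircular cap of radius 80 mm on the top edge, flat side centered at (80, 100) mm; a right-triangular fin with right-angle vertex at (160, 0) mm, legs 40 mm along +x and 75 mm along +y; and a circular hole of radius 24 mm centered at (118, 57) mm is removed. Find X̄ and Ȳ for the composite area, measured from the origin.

rectangular body: A = 160 × 100 = 16000.00, centroid at (80.00, 50.00).
semicircular top: A = ½π·80² = 10053.10, centroid at (80.00, 133.95).
triangular fin: A = ½·40·75 = 1500.00, centroid at (173.33, 25.00).
hole: A = −π·24² = -1809.56, centroid at (118.00, 57.00).
ΣA = 25743.54 mm², ΣAX̄ = 2130719.95 mm³, ΣAȲ = 2080998.21 mm³.
X̄ = 2130719.95/25743.54 = 82.77 mm; Ȳ = 2080998.21/25743.54 = 80.84 mm.

X̄ = 82.77 mm, Ȳ = 80.84 mm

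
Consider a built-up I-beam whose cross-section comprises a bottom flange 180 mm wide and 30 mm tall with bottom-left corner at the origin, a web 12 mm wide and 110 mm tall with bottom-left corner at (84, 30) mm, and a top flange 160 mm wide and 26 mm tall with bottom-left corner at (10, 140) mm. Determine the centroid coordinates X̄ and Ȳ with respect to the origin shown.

bottom flange: A = 180 × 30 = 5400.00, centroid at (90.00, 15.00).
web: A = 12 × 110 = 1320.00, centroid at (90.00, 85.00).
top flange: A = 160 × 26 = 4160.00, centroid at (90.00, 153.00).
ΣA = 10880.00 mm²
ΣAX̄ = (5400.00)(90.00) + (1320.00)(90.00) + (4160.00)(90.00) = 979200.00 mm³
ΣAȲ = (5400.00)(15.00) + (1320.00)(85.00) + (4160.00)(153.00) = 829680.00 mm³
X̄ = 979200.00 / 10880.00 = 90.00 mm
Ȳ = 829680.00 / 10880.00 = 76.26 mm

X̄ = 90.00 mm, Ȳ = 76.26 mm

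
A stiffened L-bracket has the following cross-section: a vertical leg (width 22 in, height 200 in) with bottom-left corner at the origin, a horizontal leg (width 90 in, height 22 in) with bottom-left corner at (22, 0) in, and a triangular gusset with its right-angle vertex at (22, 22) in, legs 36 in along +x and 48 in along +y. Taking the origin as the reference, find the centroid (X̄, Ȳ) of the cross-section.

vertical leg: A = 22 × 200 = 4400.00, centroid at (11.00, 100.00).
horizontal leg: A = 90 × 22 = 1980.00, centroid at (67.00, 11.00).
gusset: A = ½·36·48 = 864.00, centroid at (34.00, 38.00).
ΣA = 7244.00 in², ΣAX̄ = 210436.00 in³, ΣAȲ = 494612.00 in³.
X̄ = 210436.00/7244.00 = 29.05 in; Ȳ = 494612.00/7244.00 = 68.28 in.

X̄ = 29.05 in, Ȳ = 68.28 in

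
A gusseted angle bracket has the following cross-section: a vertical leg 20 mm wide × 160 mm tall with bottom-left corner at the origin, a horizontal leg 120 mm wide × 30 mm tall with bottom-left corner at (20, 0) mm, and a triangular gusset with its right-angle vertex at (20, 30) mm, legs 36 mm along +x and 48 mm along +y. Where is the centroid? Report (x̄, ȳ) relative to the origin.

vertical leg: A = 20 × 160 = 3200.00, centroid at (10.00, 80.00).
horizontal leg: A = 120 × 30 = 3600.00, centroid at (80.00, 15.00).
gusset: A = ½·36·48 = 864.00, centroid at (32.00, 46.00).
ΣA = 7664.00 mm²
ΣAx̄ = (3200.00)(10.00) + (3600.00)(80.00) + (864.00)(32.00) = 347648.00 mm³
ΣAȳ = (3200.00)(80.00) + (3600.00)(15.00) + (864.00)(46.00) = 349744.00 mm³
x̄ = 347648.00 / 7664.00 = 45.36 mm
ȳ = 349744.00 / 7664.00 = 45.63 mm

x̄ = 45.36 mm, ȳ = 45.63 mm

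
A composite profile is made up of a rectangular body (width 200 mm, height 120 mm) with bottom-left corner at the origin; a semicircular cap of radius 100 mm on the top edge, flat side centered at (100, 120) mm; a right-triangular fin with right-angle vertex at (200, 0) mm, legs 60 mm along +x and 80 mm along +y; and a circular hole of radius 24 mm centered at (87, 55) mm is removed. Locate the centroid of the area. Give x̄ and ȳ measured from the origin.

rectangular body: A = 200 × 120 = 24000.00, centroid at (100.00, 60.00).
semicircular top: A = ½π·100² = 15707.96, centroid at (100.00, 162.44).
triangular fin: A = ½·60·80 = 2400.00, centroid at (220.00, 26.67).
hole: A = −π·24² = -1809.56, centroid at (87.00, 55.00).
ΣA = 40298.41 mm²
ΣAx̄ = (24000.00)(100.00) + (15707.96)(100.00) + (2400.00)(220.00) + (-1809.56)(87.00) = 4341364.84 mm³
ΣAȳ = (24000.00)(60.00) + (15707.96)(162.44) + (2400.00)(26.67) + (-1809.56)(55.00) = 3956096.60 mm³
x̄ = 4341364.84 / 40298.41 = 107.73 mm
ȳ = 3956096.60 / 40298.41 = 98.17 mm

x̄ = 107.73 mm, ȳ = 98.17 mm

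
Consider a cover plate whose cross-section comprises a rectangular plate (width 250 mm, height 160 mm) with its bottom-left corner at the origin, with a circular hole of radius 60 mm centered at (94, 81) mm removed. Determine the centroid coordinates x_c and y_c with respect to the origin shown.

plate: A = 250 × 160 = 40000.00, centroid at (125.00, 80.00).
hole: A = −π·60² = -11309.73, centroid at (94.00, 81.00).
ΣA = 28690.27 mm², ΣAx_c = 3936885.05 mm³, ΣAy_c = 2283911.58 mm³.
x_c = 3936885.05/28690.27 = 137.22 mm; y_c = 2283911.58/28690.27 = 79.61 mm.

x_c = 137.22 mm, y_c = 79.61 mm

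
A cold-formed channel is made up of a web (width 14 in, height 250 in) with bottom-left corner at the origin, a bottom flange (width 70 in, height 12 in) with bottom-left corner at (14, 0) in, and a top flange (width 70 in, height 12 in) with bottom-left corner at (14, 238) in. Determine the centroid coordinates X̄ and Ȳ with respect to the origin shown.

web: A = 14 × 250 = 3500.00, centroid at (7.00, 125.00).
bottom flange: A = 70 × 12 = 840.00, centroid at (49.00, 6.00).
top flange: A = 70 × 12 = 840.00, centroid at (49.00, 244.00).
ΣA = 5180.00 in², ΣAX̄ = 106820.00 in³, ΣAȲ = 647500.00 in³.
X̄ = 106820.00/5180.00 = 20.62 in; Ȳ = 647500.00/5180.00 = 125.00 in.

X̄ = 20.62 in, Ȳ = 125.00 in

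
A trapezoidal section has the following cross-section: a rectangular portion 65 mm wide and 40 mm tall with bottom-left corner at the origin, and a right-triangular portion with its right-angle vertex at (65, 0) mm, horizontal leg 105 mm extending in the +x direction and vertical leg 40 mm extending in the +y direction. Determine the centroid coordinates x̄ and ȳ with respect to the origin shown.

rectangular portion: A = 65 × 40 = 2600.00, centroid at (32.50, 20.00).
triangular portion: A = ½·105·40 = 2100.00, centroid at (100.00, 13.33).
ΣA = 4700.00 mm²
ΣAx̄ = (2600.00)(32.50) + (2100.00)(100.00) = 294500.00 mm³
ΣAȳ = (2600.00)(20.00) + (2100.00)(13.33) = 80000.00 mm³
x̄ = 294500.00 / 4700.00 = 62.66 mm
ȳ = 80000.00 / 4700.00 = 17.02 mm

x̄ = 62.66 mm, ȳ = 17.02 mm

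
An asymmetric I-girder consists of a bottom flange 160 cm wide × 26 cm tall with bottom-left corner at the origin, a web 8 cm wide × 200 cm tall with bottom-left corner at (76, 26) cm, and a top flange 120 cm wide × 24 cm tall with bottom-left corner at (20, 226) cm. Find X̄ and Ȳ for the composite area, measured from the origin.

bottom flange: A = 160 × 26 = 4160.00, centroid at (80.00, 13.00).
web: A = 8 × 200 = 1600.00, centroid at (80.00, 126.00).
top flange: A = 120 × 24 = 2880.00, centroid at (80.00, 238.00).
ΣA = 8640.00 cm², ΣAX̄ = 691200.00 cm³, ΣAȲ = 941120.00 cm³.
X̄ = 691200.00/8640.00 = 80.00 cm; Ȳ = 941120.00/8640.00 = 108.93 cm.

X̄ = 80.00 cm, Ȳ = 108.93 cm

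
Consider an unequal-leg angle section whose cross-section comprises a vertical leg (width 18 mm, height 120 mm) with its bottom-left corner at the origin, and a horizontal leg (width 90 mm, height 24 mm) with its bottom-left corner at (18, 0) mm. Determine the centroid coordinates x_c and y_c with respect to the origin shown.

vertical leg: A = 18 × 120 = 2160.00, centroid at (9.00, 60.00).
horizontal leg: A = 90 × 24 = 2160.00, centroid at (63.00, 12.00).
ΣA = 4320.00 mm²
ΣAx_c = (2160.00)(9.00) + (2160.00)(63.00) = 155520.00 mm³
ΣAy_c = (2160.00)(60.00) + (2160.00)(12.00) = 155520.00 mm³
x_c = 155520.00 / 4320.00 = 36.00 mm
y_c = 155520.00 / 4320.00 = 36.00 mm

x_c = 36.00 mm, y_c = 36.00 mm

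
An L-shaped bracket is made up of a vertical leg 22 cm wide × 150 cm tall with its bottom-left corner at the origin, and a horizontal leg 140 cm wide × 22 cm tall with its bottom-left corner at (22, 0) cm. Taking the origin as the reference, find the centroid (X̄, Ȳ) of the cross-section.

vertical leg: A = 22 × 150 = 3300.00, centroid at (11.00, 75.00).
horizontal leg: A = 140 × 22 = 3080.00, centroid at (92.00, 11.00).
ΣA = 6380.00 cm²
ΣAX̄ = (3300.00)(11.00) + (3080.00)(92.00) = 319660.00 cm³
ΣAȲ = (3300.00)(75.00) + (3080.00)(11.00) = 281380.00 cm³
X̄ = 319660.00 / 6380.00 = 50.10 cm
Ȳ = 281380.00 / 6380.00 = 44.10 cm

X̄ = 50.10 cm, Ȳ = 44.10 cm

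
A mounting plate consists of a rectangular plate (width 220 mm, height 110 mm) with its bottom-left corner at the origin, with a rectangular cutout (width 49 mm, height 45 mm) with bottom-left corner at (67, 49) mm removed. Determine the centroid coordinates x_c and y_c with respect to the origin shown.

Part | A | x̄ᵢ | ȳᵢ | A·x̄ᵢ | A·ȳᵢ
plate | 24200.00 | 110.00 | 55.00 | 2662000.00 | 1331000.00
hole | -2205.00 | 91.50 | 71.50 | -201757.50 | -157657.50
Σ | 21995.00 |  |  | 2460242.50 | 1173342.50
x_c = 2460242.50 / 21995.00 = 111.85 mm
y_c = 1173342.50 / 21995.00 = 53.35 mm

x_c = 111.85 mm, y_c = 53.35 mm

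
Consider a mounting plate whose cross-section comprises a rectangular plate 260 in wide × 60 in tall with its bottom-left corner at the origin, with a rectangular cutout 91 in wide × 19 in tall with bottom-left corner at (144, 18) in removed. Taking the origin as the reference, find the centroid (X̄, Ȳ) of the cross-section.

plate: A = 260 × 60 = 15600.00, centroid at (130.00, 30.00).
hole: A = −(91 × 19) = -1729.00, centroid at (189.50, 27.50).
ΣA = 13871.00 in², ΣAX̄ = 1700354.50 in³, ΣAȲ = 420452.50 in³.
X̄ = 1700354.50/13871.00 = 122.58 in; Ȳ = 420452.50/13871.00 = 30.31 in.

X̄ = 122.58 in, Ȳ = 30.31 in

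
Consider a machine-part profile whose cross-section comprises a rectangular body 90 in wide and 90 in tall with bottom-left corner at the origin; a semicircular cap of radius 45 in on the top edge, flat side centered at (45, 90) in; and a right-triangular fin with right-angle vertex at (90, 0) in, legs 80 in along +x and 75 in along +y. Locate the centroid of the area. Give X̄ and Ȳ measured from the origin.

X̄ = 60.06 in, Ȳ = 55.08 in

Part | A | x̄ᵢ | ȳᵢ | A·x̄ᵢ | A·ȳᵢ
rectangular body | 8100.00 | 45.00 | 45.00 | 364500.00 | 364500.00
semicircular top | 3180.86 | 45.00 | 109.10 | 143138.82 | 347027.63
triangular fin | 3000.00 | 116.67 | 25.00 | 350000.00 | 75000.00
Σ | 14280.86 |  |  | 857638.82 | 786527.63
X̄ = 857638.82 / 14280.86 = 60.06 in
Ȳ = 786527.63 / 14280.86 = 55.08 in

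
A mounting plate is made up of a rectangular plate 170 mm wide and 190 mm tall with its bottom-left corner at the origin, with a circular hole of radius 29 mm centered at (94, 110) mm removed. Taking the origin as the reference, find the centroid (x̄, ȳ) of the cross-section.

x̄ = 84.20 mm, ȳ = 93.66 mm

plate: A = 170 × 190 = 32300.00, centroid at (85.00, 95.00).
hole: A = −π·29² = -2642.08, centroid at (94.00, 110.00).
ΣA = 29657.92 mm²
ΣAx̄ = (32300.00)(85.00) + (-2642.08)(94.00) = 2497144.53 mm³
ΣAȳ = (32300.00)(95.00) + (-2642.08)(110.00) = 2777871.26 mm³
x̄ = 2497144.53 / 29657.92 = 84.20 mm
ȳ = 2777871.26 / 29657.92 = 93.66 mm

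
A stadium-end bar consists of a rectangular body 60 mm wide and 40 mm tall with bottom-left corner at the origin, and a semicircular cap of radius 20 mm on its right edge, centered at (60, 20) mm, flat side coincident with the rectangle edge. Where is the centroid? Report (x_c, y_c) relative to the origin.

x_c = 37.99 mm, y_c = 20.00 mm

rectangular body: A = 60 × 40 = 2400.00, centroid at (30.00, 20.00).
semicircular end: A = ½π·20² = 628.32, centroid at (68.49, 20.00).
ΣA = 3028.32 mm², ΣAx_c = 115032.45 mm³, ΣAy_c = 60566.37 mm³.
x_c = 115032.45/3028.32 = 37.99 mm; y_c = 60566.37/3028.32 = 20.00 mm.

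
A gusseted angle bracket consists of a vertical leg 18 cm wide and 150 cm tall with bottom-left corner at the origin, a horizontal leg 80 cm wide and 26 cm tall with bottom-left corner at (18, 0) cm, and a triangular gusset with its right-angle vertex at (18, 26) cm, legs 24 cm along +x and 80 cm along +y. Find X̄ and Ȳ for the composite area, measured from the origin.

vertical leg: A = 18 × 150 = 2700.00, centroid at (9.00, 75.00).
horizontal leg: A = 80 × 26 = 2080.00, centroid at (58.00, 13.00).
gusset: A = ½·24·80 = 960.00, centroid at (26.00, 52.67).
ΣA = 5740.00 cm², ΣAX̄ = 169900.00 cm³, ΣAȲ = 280100.00 cm³.
X̄ = 169900.00/5740.00 = 29.60 cm; Ȳ = 280100.00/5740.00 = 48.80 cm.

X̄ = 29.60 cm, Ȳ = 48.80 cm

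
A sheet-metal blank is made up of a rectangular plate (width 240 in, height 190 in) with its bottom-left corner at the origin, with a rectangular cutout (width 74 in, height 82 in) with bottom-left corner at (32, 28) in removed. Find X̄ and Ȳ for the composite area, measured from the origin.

X̄ = 127.83 in, Ȳ = 98.99 in

plate: A = 240 × 190 = 45600.00, centroid at (120.00, 95.00).
hole: A = −(74 × 82) = -6068.00, centroid at (69.00, 69.00).
ΣA = 39532.00 in², ΣAX̄ = 5053308.00 in³, ΣAȲ = 3913308.00 in³.
X̄ = 5053308.00/39532.00 = 127.83 in; Ȳ = 3913308.00/39532.00 = 98.99 in.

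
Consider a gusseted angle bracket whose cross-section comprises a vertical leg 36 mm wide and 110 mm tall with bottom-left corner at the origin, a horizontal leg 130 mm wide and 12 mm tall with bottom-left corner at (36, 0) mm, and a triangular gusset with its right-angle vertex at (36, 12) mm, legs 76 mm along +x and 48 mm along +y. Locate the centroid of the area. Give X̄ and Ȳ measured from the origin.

X̄ = 46.39 mm, Ȳ = 37.89 mm

vertical leg: A = 36 × 110 = 3960.00, centroid at (18.00, 55.00).
horizontal leg: A = 130 × 12 = 1560.00, centroid at (101.00, 6.00).
gusset: A = ½·76·48 = 1824.00, centroid at (61.33, 28.00).
ΣA = 7344.00 mm², ΣAX̄ = 340712.00 mm³, ΣAȲ = 278232.00 mm³.
X̄ = 340712.00/7344.00 = 46.39 mm; Ȳ = 278232.00/7344.00 = 37.89 mm.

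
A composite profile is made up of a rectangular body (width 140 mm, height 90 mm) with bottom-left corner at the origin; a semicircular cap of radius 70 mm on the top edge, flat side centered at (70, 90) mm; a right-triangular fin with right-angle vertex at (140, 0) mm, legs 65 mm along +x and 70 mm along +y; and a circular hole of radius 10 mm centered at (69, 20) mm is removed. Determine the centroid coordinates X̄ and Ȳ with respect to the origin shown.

rectangular body: A = 140 × 90 = 12600.00, centroid at (70.00, 45.00).
semicircular top: A = ½π·70² = 7696.90, centroid at (70.00, 119.71).
triangular fin: A = ½·65·70 = 2275.00, centroid at (161.67, 23.33).
hole: A = −π·10² = -314.16, centroid at (69.00, 20.00).
ΣA = 22257.74 mm², ΣAX̄ = 1766897.82 mm³, ΣAȲ = 1535187.99 mm³.
X̄ = 1766897.82/22257.74 = 79.38 mm; Ȳ = 1535187.99/22257.74 = 68.97 mm.

X̄ = 79.38 mm, Ȳ = 68.97 mm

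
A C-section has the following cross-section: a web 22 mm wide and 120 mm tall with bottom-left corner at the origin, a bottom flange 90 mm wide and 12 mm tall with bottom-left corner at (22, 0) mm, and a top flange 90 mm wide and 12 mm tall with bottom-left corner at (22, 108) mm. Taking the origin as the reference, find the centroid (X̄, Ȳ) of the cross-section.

web: A = 22 × 120 = 2640.00, centroid at (11.00, 60.00).
bottom flange: A = 90 × 12 = 1080.00, centroid at (67.00, 6.00).
top flange: A = 90 × 12 = 1080.00, centroid at (67.00, 114.00).
ΣA = 4800.00 mm²
ΣAX̄ = (2640.00)(11.00) + (1080.00)(67.00) + (1080.00)(67.00) = 173760.00 mm³
ΣAȲ = (2640.00)(60.00) + (1080.00)(6.00) + (1080.00)(114.00) = 288000.00 mm³
X̄ = 173760.00 / 4800.00 = 36.20 mm
Ȳ = 288000.00 / 4800.00 = 60.00 mm

X̄ = 36.20 mm, Ȳ = 60.00 mm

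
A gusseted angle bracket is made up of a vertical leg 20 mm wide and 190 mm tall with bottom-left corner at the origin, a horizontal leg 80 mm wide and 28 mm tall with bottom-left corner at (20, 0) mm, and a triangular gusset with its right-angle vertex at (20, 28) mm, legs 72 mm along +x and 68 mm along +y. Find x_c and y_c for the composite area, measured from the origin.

vertical leg: A = 20 × 190 = 3800.00, centroid at (10.00, 95.00).
horizontal leg: A = 80 × 28 = 2240.00, centroid at (60.00, 14.00).
gusset: A = ½·72·68 = 2448.00, centroid at (44.00, 50.67).
ΣA = 8488.00 mm², ΣAx_c = 280112.00 mm³, ΣAy_c = 516392.00 mm³.
x_c = 280112.00/8488.00 = 33.00 mm; y_c = 516392.00/8488.00 = 60.84 mm.

x_c = 33.00 mm, y_c = 60.84 mm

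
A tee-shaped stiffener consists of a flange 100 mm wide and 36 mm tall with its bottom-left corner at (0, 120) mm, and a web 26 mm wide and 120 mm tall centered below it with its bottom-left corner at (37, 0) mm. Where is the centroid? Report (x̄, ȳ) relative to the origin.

x̄ = 50.00 mm, ȳ = 101.79 mm

web: A = 26 × 120 = 3120.00, centroid at (50.00, 60.00).
flange: A = 100 × 36 = 3600.00, centroid at (50.00, 138.00).
ΣA = 6720.00 mm²
ΣAx̄ = (3120.00)(50.00) + (3600.00)(50.00) = 336000.00 mm³
ΣAȳ = (3120.00)(60.00) + (3600.00)(138.00) = 684000.00 mm³
x̄ = 336000.00 / 6720.00 = 50.00 mm
ȳ = 684000.00 / 6720.00 = 101.79 mm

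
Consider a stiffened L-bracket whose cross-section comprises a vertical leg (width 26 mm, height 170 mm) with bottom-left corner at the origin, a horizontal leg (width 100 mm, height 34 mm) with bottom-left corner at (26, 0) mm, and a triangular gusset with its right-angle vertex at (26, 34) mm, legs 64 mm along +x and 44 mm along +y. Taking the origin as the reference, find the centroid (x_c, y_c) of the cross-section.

vertical leg: A = 26 × 170 = 4420.00, centroid at (13.00, 85.00).
horizontal leg: A = 100 × 34 = 3400.00, centroid at (76.00, 17.00).
gusset: A = ½·64·44 = 1408.00, centroid at (47.33, 48.67).
ΣA = 9228.00 mm², ΣAx_c = 382505.33 mm³, ΣAy_c = 502022.67 mm³.
x_c = 382505.33/9228.00 = 41.45 mm; y_c = 502022.67/9228.00 = 54.40 mm.

x_c = 41.45 mm, y_c = 54.40 mm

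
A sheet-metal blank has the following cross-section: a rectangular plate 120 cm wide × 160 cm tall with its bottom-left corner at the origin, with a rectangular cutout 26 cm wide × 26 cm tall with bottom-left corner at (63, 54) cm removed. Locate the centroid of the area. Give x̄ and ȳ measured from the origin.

x̄ = 59.42 cm, ȳ = 80.47 cm

plate: A = 120 × 160 = 19200.00, centroid at (60.00, 80.00).
hole: A = −(26 × 26) = -676.00, centroid at (76.00, 67.00).
ΣA = 18524.00 cm², ΣAx̄ = 1100624.00 cm³, ΣAȳ = 1490708.00 cm³.
x̄ = 1100624.00/18524.00 = 59.42 cm; ȳ = 1490708.00/18524.00 = 80.47 cm.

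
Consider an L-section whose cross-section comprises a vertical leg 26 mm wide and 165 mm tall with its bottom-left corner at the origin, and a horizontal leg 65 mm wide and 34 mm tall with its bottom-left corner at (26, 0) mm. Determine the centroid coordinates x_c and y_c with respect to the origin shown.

x_c = 28.47 mm, y_c = 60.23 mm

Part | A | x̄ᵢ | ȳᵢ | A·x̄ᵢ | A·ȳᵢ
vertical leg | 4290.00 | 13.00 | 82.50 | 55770.00 | 353925.00
horizontal leg | 2210.00 | 58.50 | 17.00 | 129285.00 | 37570.00
Σ | 6500.00 |  |  | 185055.00 | 391495.00
x_c = 185055.00 / 6500.00 = 28.47 mm
y_c = 391495.00 / 6500.00 = 60.23 mm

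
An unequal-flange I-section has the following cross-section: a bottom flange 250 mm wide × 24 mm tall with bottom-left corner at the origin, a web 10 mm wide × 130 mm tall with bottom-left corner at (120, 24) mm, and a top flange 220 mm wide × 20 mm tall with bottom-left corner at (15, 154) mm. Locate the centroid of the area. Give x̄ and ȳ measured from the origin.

x̄ = 125.00 mm, ȳ = 77.72 mm

bottom flange: A = 250 × 24 = 6000.00, centroid at (125.00, 12.00).
web: A = 10 × 130 = 1300.00, centroid at (125.00, 89.00).
top flange: A = 220 × 20 = 4400.00, centroid at (125.00, 164.00).
ΣA = 11700.00 mm²
ΣAx̄ = (6000.00)(125.00) + (1300.00)(125.00) + (4400.00)(125.00) = 1462500.00 mm³
ΣAȳ = (6000.00)(12.00) + (1300.00)(89.00) + (4400.00)(164.00) = 909300.00 mm³
x̄ = 1462500.00 / 11700.00 = 125.00 mm
ȳ = 909300.00 / 11700.00 = 77.72 mm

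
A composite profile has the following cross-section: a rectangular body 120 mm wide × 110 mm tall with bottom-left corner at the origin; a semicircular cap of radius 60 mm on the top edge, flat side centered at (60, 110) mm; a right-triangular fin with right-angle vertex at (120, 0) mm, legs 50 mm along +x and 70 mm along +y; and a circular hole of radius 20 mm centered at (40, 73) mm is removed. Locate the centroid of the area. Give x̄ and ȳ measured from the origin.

rectangular body: A = 120 × 110 = 13200.00, centroid at (60.00, 55.00).
semicircular top: A = ½π·60² = 5654.87, centroid at (60.00, 135.46).
triangular fin: A = ½·50·70 = 1750.00, centroid at (136.67, 23.33).
hole: A = −π·20² = -1256.64, centroid at (40.00, 73.00).
ΣA = 19348.23 mm², ΣAx̄ = 1320193.19 mm³, ΣAȳ = 1441134.17 mm³.
x̄ = 1320193.19/19348.23 = 68.23 mm; ȳ = 1441134.17/19348.23 = 74.48 mm.

x̄ = 68.23 mm, ȳ = 74.48 mm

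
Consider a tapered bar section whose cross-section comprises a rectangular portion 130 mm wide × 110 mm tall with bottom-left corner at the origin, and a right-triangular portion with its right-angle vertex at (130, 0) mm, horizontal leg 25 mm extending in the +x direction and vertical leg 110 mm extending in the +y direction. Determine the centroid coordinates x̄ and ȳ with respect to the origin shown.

x̄ = 71.43 mm, ȳ = 53.39 mm

Part | A | x̄ᵢ | ȳᵢ | A·x̄ᵢ | A·ȳᵢ
rectangular portion | 14300.00 | 65.00 | 55.00 | 929500.00 | 786500.00
triangular portion | 1375.00 | 138.33 | 36.67 | 190208.33 | 50416.67
Σ | 15675.00 |  |  | 1119708.33 | 836916.67
x̄ = 1119708.33 / 15675.00 = 71.43 mm
ȳ = 836916.67 / 15675.00 = 53.39 mm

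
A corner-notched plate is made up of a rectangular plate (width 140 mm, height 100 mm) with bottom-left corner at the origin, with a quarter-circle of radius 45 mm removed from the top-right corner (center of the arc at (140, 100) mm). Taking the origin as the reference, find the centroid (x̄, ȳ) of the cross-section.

x̄ = 63.48 mm, ȳ = 46.04 mm

plate: A = 140 × 100 = 14000.00, centroid at (70.00, 50.00).
removed quarter-circle: A = −¼π·45² = -1590.43, centroid at (120.90, 80.90).
ΣA = 12409.57 mm²
ΣAx̄ = (14000.00)(70.00) + (-1590.43)(120.90) = 787714.62 mm³
ΣAȳ = (14000.00)(50.00) + (-1590.43)(80.90) = 571331.87 mm³
x̄ = 787714.62 / 12409.57 = 63.48 mm
ȳ = 571331.87 / 12409.57 = 46.04 mm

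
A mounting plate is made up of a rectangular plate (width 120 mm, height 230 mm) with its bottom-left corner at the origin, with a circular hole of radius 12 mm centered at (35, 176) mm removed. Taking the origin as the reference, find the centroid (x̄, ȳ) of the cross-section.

x̄ = 60.42 mm, ȳ = 113.98 mm

Part | A | x̄ᵢ | ȳᵢ | A·x̄ᵢ | A·ȳᵢ
plate | 27600.00 | 60.00 | 115.00 | 1656000.00 | 3174000.00
hole | -452.39 | 35.00 | 176.00 | -15833.63 | -79620.52
Σ | 27147.61 |  |  | 1640166.37 | 3094379.48
x̄ = 1640166.37 / 27147.61 = 60.42 mm
ȳ = 3094379.48 / 27147.61 = 113.98 mm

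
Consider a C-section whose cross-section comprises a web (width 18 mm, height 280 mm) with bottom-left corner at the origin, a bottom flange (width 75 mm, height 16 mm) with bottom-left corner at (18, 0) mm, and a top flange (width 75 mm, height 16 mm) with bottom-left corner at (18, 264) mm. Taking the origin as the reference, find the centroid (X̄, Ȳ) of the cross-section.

X̄ = 24.00 mm, Ȳ = 140.00 mm

web: A = 18 × 280 = 5040.00, centroid at (9.00, 140.00).
bottom flange: A = 75 × 16 = 1200.00, centroid at (55.50, 8.00).
top flange: A = 75 × 16 = 1200.00, centroid at (55.50, 272.00).
ΣA = 7440.00 mm², ΣAX̄ = 178560.00 mm³, ΣAȲ = 1041600.00 mm³.
X̄ = 178560.00/7440.00 = 24.00 mm; Ȳ = 1041600.00/7440.00 = 140.00 mm.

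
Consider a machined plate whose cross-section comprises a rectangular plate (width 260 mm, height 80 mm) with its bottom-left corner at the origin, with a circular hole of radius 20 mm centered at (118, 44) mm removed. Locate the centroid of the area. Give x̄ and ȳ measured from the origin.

Part | A | x̄ᵢ | ȳᵢ | A·x̄ᵢ | A·ȳᵢ
plate | 20800.00 | 130.00 | 40.00 | 2704000.00 | 832000.00
hole | -1256.64 | 118.00 | 44.00 | -148283.17 | -55292.03
Σ | 19543.36 |  |  | 2555716.83 | 776707.97
x̄ = 2555716.83 / 19543.36 = 130.77 mm
ȳ = 776707.97 / 19543.36 = 39.74 mm

x̄ = 130.77 mm, ȳ = 39.74 mm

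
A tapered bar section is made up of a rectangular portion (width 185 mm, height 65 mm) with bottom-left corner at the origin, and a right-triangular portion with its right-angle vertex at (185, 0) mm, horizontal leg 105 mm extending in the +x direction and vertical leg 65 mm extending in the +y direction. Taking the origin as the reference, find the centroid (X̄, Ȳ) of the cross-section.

X̄ = 120.68 mm, Ȳ = 30.11 mm

rectangular portion: A = 185 × 65 = 12025.00, centroid at (92.50, 32.50).
triangular portion: A = ½·105·65 = 3412.50, centroid at (220.00, 21.67).
ΣA = 15437.50 mm²
ΣAX̄ = (12025.00)(92.50) + (3412.50)(220.00) = 1863062.50 mm³
ΣAȲ = (12025.00)(32.50) + (3412.50)(21.67) = 464750.00 mm³
X̄ = 1863062.50 / 15437.50 = 120.68 mm
Ȳ = 464750.00 / 15437.50 = 30.11 mm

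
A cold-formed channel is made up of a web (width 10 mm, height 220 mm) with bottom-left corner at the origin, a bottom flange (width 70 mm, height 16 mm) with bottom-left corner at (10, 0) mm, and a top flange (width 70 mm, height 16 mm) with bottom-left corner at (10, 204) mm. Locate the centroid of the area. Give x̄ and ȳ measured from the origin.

x̄ = 25.18 mm, ȳ = 110.00 mm

Part | A | x̄ᵢ | ȳᵢ | A·x̄ᵢ | A·ȳᵢ
web | 2200.00 | 5.00 | 110.00 | 11000.00 | 242000.00
bottom flange | 1120.00 | 45.00 | 8.00 | 50400.00 | 8960.00
top flange | 1120.00 | 45.00 | 212.00 | 50400.00 | 237440.00
Σ | 4440.00 |  |  | 111800.00 | 488400.00
x̄ = 111800.00 / 4440.00 = 25.18 mm
ȳ = 488400.00 / 4440.00 = 110.00 mm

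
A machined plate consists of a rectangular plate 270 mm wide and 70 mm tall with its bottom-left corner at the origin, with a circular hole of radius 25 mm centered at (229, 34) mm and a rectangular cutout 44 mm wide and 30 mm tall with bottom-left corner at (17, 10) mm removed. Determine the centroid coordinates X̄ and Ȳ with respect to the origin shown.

plate: A = 270 × 70 = 18900.00, centroid at (135.00, 35.00).
hole 1: A = −π·25² = -1963.50, centroid at (229.00, 34.00).
hole 2: A = −(44 × 30) = -1320.00, centroid at (39.00, 25.00).
ΣA = 15616.50 mm²
ΣAX̄ = (18900.00)(135.00) + (-1963.50)(229.00) + (-1320.00)(39.00) = 2050379.55 mm³
ΣAȲ = (18900.00)(35.00) + (-1963.50)(34.00) + (-1320.00)(25.00) = 561741.16 mm³
X̄ = 2050379.55 / 15616.50 = 131.30 mm
Ȳ = 561741.16 / 15616.50 = 35.97 mm

X̄ = 131.30 mm, Ȳ = 35.97 mm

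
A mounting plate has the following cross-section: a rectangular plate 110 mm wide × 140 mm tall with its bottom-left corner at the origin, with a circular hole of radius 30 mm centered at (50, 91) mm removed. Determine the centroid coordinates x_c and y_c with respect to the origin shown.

plate: A = 110 × 140 = 15400.00, centroid at (55.00, 70.00).
hole: A = −π·30² = -2827.43, centroid at (50.00, 91.00).
ΣA = 12572.57 mm²
ΣAx_c = (15400.00)(55.00) + (-2827.43)(50.00) = 705628.33 mm³
ΣAy_c = (15400.00)(70.00) + (-2827.43)(91.00) = 820703.56 mm³
x_c = 705628.33 / 12572.57 = 56.12 mm
y_c = 820703.56 / 12572.57 = 65.28 mm

x_c = 56.12 mm, y_c = 65.28 mm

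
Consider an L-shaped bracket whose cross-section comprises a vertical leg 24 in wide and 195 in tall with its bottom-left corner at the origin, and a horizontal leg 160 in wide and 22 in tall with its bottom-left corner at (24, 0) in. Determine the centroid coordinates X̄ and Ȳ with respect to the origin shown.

X̄ = 51.49 in, Ȳ = 60.37 in

Part | A | x̄ᵢ | ȳᵢ | A·x̄ᵢ | A·ȳᵢ
vertical leg | 4680.00 | 12.00 | 97.50 | 56160.00 | 456300.00
horizontal leg | 3520.00 | 104.00 | 11.00 | 366080.00 | 38720.00
Σ | 8200.00 |  |  | 422240.00 | 495020.00
X̄ = 422240.00 / 8200.00 = 51.49 in
Ȳ = 495020.00 / 8200.00 = 60.37 in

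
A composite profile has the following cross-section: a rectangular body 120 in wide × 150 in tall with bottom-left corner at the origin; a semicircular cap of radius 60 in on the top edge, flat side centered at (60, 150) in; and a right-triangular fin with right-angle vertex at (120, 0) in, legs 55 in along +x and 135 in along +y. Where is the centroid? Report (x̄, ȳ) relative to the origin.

rectangular body: A = 120 × 150 = 18000.00, centroid at (60.00, 75.00).
semicircular top: A = ½π·60² = 5654.87, centroid at (60.00, 175.46).
triangular fin: A = ½·55·135 = 3712.50, centroid at (138.33, 45.00).
ΣA = 27367.37 in², ΣAx̄ = 1932854.51 in³, ΣAȳ = 2509292.52 in³.
x̄ = 1932854.51/27367.37 = 70.63 in; ȳ = 2509292.52/27367.37 = 91.69 in.

x̄ = 70.63 in, ȳ = 91.69 in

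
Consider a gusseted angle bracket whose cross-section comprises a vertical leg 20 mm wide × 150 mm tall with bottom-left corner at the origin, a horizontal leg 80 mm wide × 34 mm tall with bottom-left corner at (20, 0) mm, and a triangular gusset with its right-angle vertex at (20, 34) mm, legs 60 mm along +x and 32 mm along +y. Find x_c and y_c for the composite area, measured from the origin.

vertical leg: A = 20 × 150 = 3000.00, centroid at (10.00, 75.00).
horizontal leg: A = 80 × 34 = 2720.00, centroid at (60.00, 17.00).
gusset: A = ½·60·32 = 960.00, centroid at (40.00, 44.67).
ΣA = 6680.00 mm², ΣAx_c = 231600.00 mm³, ΣAy_c = 314120.00 mm³.
x_c = 231600.00/6680.00 = 34.67 mm; y_c = 314120.00/6680.00 = 47.02 mm.

x_c = 34.67 mm, y_c = 47.02 mm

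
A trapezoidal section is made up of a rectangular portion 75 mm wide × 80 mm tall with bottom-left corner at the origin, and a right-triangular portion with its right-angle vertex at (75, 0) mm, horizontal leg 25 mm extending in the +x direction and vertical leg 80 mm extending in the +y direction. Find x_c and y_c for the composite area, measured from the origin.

Part | A | x̄ᵢ | ȳᵢ | A·x̄ᵢ | A·ȳᵢ
rectangular portion | 6000.00 | 37.50 | 40.00 | 225000.00 | 240000.00
triangular portion | 1000.00 | 83.33 | 26.67 | 83333.33 | 26666.67
Σ | 7000.00 |  |  | 308333.33 | 266666.67
x_c = 308333.33 / 7000.00 = 44.05 mm
y_c = 266666.67 / 7000.00 = 38.10 mm

x_c = 44.05 mm, y_c = 38.10 mm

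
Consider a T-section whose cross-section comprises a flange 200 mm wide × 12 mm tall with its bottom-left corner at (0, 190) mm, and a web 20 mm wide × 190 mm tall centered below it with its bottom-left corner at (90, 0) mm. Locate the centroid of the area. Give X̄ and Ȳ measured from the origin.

Part | A | x̄ᵢ | ȳᵢ | A·x̄ᵢ | A·ȳᵢ
web | 3800.00 | 100.00 | 95.00 | 380000.00 | 361000.00
flange | 2400.00 | 100.00 | 196.00 | 240000.00 | 470400.00
Σ | 6200.00 |  |  | 620000.00 | 831400.00
X̄ = 620000.00 / 6200.00 = 100.00 mm
Ȳ = 831400.00 / 6200.00 = 134.10 mm

X̄ = 100.00 mm, Ȳ = 134.10 mm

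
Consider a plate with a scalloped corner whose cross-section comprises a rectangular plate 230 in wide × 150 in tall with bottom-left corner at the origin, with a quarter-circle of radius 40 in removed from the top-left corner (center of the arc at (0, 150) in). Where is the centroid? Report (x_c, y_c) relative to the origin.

x_c = 118.71 in, y_c = 72.81 in

Part | A | x̄ᵢ | ȳᵢ | A·x̄ᵢ | A·ȳᵢ
plate | 34500.00 | 115.00 | 75.00 | 3967500.00 | 2587500.00
removed quarter-circle | -1256.64 | 16.98 | 133.02 | -21333.33 | -167162.23
Σ | 33243.36 |  |  | 3946166.67 | 2420337.77
x_c = 3946166.67 / 33243.36 = 118.71 in
y_c = 2420337.77 / 33243.36 = 72.81 in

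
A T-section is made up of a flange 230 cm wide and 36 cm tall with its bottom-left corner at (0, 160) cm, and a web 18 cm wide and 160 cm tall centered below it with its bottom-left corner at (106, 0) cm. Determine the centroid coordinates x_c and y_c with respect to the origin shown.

x_c = 115.00 cm, y_c = 152.71 cm

web: A = 18 × 160 = 2880.00, centroid at (115.00, 80.00).
flange: A = 230 × 36 = 8280.00, centroid at (115.00, 178.00).
ΣA = 11160.00 cm²
ΣAx_c = (2880.00)(115.00) + (8280.00)(115.00) = 1283400.00 cm³
ΣAy_c = (2880.00)(80.00) + (8280.00)(178.00) = 1704240.00 cm³
x_c = 1283400.00 / 11160.00 = 115.00 cm
y_c = 1704240.00 / 11160.00 = 152.71 cm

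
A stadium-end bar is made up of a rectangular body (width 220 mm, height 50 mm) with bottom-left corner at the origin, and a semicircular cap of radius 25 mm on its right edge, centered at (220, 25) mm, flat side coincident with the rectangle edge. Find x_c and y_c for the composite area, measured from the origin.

rectangular body: A = 220 × 50 = 11000.00, centroid at (110.00, 25.00).
semicircular end: A = ½π·25² = 981.75, centroid at (230.61, 25.00).
ΣA = 11981.75 mm², ΣAx_c = 1436401.16 mm³, ΣAy_c = 299543.69 mm³.
x_c = 1436401.16/11981.75 = 119.88 mm; y_c = 299543.69/11981.75 = 25.00 mm.

x_c = 119.88 mm, y_c = 25.00 mm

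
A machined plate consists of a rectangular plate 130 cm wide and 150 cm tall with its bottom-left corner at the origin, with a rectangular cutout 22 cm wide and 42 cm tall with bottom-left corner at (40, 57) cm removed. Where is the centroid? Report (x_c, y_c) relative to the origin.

Part | A | x̄ᵢ | ȳᵢ | A·x̄ᵢ | A·ȳᵢ
plate | 19500.00 | 65.00 | 75.00 | 1267500.00 | 1462500.00
hole | -924.00 | 51.00 | 78.00 | -47124.00 | -72072.00
Σ | 18576.00 |  |  | 1220376.00 | 1390428.00
x_c = 1220376.00 / 18576.00 = 65.70 cm
y_c = 1390428.00 / 18576.00 = 74.85 cm

x_c = 65.70 cm, y_c = 74.85 cm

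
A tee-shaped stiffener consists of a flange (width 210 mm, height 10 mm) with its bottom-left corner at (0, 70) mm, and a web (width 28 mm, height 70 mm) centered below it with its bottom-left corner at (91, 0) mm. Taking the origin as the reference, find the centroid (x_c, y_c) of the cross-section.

x_c = 105.00 mm, y_c = 55.69 mm

Part | A | x̄ᵢ | ȳᵢ | A·x̄ᵢ | A·ȳᵢ
web | 1960.00 | 105.00 | 35.00 | 205800.00 | 68600.00
flange | 2100.00 | 105.00 | 75.00 | 220500.00 | 157500.00
Σ | 4060.00 |  |  | 426300.00 | 226100.00
x_c = 426300.00 / 4060.00 = 105.00 mm
y_c = 226100.00 / 4060.00 = 55.69 mm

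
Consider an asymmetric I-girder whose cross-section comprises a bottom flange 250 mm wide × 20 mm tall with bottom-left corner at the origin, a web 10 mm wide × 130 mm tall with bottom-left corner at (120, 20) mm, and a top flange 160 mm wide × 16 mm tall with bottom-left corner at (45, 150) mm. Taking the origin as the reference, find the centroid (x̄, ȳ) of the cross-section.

x̄ = 125.00 mm, ȳ = 63.77 mm

bottom flange: A = 250 × 20 = 5000.00, centroid at (125.00, 10.00).
web: A = 10 × 130 = 1300.00, centroid at (125.00, 85.00).
top flange: A = 160 × 16 = 2560.00, centroid at (125.00, 158.00).
ΣA = 8860.00 mm², ΣAx̄ = 1107500.00 mm³, ΣAȳ = 564980.00 mm³.
x̄ = 1107500.00/8860.00 = 125.00 mm; ȳ = 564980.00/8860.00 = 63.77 mm.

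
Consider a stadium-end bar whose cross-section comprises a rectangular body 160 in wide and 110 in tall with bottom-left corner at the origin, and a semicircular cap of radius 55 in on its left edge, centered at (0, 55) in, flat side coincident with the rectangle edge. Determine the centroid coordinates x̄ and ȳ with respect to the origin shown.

Part | A | x̄ᵢ | ȳᵢ | A·x̄ᵢ | A·ȳᵢ
rectangular body | 17600.00 | 80.00 | 55.00 | 1408000.00 | 968000.00
semicircular end | 4751.66 | -23.34 | 55.00 | -110916.67 | 261341.24
Σ | 22351.66 |  |  | 1297083.33 | 1229341.24
x̄ = 1297083.33 / 22351.66 = 58.03 in
ȳ = 1229341.24 / 22351.66 = 55.00 in

x̄ = 58.03 in, ȳ = 55.00 in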